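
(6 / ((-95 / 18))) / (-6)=18 / 95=0.19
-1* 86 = -86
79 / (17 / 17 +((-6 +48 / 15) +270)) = 395 / 1341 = 0.29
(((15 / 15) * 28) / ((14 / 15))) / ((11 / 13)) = 390 / 11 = 35.45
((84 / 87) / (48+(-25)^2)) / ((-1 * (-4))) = 7 / 19517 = 0.00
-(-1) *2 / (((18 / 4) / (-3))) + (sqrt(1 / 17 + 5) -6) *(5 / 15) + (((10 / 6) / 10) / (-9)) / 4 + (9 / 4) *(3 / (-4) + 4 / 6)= -1523 / 432 + sqrt(1462) / 51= -2.78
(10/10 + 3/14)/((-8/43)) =-731/112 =-6.53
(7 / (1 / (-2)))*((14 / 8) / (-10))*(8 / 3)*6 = 196 / 5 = 39.20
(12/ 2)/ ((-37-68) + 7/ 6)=-36/ 623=-0.06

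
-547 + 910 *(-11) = -10557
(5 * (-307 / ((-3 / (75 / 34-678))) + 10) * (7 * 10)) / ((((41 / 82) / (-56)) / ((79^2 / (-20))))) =-14378974043140 / 17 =-845822002537.65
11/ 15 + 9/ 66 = 287/ 330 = 0.87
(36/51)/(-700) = -3/2975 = -0.00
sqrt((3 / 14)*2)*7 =sqrt(21) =4.58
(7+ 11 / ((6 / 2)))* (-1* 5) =-160 / 3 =-53.33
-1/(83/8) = -8/83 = -0.10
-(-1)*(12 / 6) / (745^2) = 2 / 555025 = 0.00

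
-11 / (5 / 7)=-77 / 5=-15.40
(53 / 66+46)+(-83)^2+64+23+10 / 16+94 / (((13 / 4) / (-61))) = 18049301 / 3432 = 5259.12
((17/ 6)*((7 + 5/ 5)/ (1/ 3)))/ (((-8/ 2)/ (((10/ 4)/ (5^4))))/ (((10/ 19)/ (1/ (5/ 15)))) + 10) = -34/ 2845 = -0.01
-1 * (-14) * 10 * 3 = 420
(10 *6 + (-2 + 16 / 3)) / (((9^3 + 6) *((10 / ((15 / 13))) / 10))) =190 / 1911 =0.10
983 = 983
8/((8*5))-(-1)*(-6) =-5.80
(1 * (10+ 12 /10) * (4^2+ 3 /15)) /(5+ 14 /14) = 756 /25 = 30.24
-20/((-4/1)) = 5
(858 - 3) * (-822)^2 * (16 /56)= 1155419640 /7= 165059948.57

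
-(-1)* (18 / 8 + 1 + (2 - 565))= -2239 / 4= -559.75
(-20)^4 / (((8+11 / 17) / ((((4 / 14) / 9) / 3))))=5440000 / 27783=195.80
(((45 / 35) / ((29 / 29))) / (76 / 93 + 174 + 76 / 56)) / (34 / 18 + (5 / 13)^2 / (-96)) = 81476928 / 21070984319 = 0.00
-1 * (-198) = 198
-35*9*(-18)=5670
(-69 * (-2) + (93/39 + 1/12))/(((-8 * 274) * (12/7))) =-153391/4103424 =-0.04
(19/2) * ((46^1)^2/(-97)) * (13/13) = -20102/97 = -207.24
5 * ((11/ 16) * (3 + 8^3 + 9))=7205/ 4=1801.25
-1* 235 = -235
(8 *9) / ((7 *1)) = 72 / 7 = 10.29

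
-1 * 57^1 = -57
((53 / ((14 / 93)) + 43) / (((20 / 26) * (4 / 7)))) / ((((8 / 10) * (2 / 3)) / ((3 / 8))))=647127 / 1024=631.96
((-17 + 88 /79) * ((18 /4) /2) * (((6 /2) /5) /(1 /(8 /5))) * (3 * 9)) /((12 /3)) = -182979 /790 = -231.62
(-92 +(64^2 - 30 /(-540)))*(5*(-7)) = -2522555 /18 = -140141.94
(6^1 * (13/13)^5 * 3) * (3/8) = 27/4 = 6.75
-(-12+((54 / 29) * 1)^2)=7176 / 841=8.53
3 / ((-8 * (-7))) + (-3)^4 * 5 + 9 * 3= 24195 / 56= 432.05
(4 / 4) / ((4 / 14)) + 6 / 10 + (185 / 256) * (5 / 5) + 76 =103453 / 1280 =80.82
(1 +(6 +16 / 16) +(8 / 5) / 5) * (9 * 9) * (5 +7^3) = 5863104 / 25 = 234524.16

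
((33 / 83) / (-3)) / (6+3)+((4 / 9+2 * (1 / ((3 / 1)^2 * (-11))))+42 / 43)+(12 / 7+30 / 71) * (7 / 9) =76469497 / 25086501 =3.05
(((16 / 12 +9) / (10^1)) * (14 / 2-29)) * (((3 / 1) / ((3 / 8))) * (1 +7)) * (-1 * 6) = 43648 / 5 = 8729.60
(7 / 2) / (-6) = -7 / 12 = -0.58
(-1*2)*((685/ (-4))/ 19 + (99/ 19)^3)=-3633911/ 13718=-264.90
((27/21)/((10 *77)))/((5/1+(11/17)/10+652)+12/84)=153/60219929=0.00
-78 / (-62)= 39 / 31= 1.26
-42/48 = -0.88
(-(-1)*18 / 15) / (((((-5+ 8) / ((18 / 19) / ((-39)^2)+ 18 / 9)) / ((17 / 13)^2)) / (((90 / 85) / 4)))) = 982872 / 2713295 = 0.36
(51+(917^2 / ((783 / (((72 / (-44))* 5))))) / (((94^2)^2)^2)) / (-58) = -148756155916868643811 / 169173667513306376448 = -0.88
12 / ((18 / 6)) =4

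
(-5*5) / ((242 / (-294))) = 3675 / 121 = 30.37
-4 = -4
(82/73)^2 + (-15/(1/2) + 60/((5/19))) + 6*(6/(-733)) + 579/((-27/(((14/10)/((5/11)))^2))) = -92676607879/21972133125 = -4.22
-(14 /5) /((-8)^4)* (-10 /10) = 7 /10240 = 0.00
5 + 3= 8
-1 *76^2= -5776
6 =6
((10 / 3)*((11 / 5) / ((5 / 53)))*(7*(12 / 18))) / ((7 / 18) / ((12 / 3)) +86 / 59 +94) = 7704928 / 2029585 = 3.80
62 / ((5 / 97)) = 6014 / 5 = 1202.80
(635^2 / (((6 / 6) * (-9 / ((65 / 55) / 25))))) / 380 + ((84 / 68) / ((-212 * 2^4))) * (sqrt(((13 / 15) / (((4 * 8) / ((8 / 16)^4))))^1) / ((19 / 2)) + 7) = -3024086167 / 542329920 - 7 * sqrt(390) / 87649280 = -5.58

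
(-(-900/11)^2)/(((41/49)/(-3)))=119070000/4961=24001.21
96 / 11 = 8.73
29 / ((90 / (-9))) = -29 / 10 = -2.90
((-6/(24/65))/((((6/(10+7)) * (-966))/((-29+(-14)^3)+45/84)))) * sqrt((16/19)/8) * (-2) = 85780045 * sqrt(38)/6166944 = 85.74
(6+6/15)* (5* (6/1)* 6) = 1152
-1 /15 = -0.07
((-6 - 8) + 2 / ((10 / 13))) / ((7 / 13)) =-741 / 35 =-21.17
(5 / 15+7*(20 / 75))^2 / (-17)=-121 / 425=-0.28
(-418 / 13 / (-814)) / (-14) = -0.00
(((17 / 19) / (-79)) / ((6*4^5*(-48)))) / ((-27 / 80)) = -0.00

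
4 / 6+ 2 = 2.67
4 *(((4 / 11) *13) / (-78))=-8 / 33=-0.24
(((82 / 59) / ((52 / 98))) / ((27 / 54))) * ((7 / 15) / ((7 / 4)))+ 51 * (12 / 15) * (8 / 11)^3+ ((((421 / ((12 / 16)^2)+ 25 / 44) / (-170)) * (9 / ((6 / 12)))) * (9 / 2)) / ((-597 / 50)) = 1947069702587 / 41443522692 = 46.98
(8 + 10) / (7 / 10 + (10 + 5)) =180 / 157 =1.15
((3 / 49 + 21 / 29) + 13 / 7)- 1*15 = -17560 / 1421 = -12.36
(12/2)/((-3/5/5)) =-50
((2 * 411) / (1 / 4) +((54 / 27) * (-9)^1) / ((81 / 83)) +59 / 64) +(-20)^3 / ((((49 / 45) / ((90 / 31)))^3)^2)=-20311785724637820682382006605 / 7075695364223435643456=-2870641.64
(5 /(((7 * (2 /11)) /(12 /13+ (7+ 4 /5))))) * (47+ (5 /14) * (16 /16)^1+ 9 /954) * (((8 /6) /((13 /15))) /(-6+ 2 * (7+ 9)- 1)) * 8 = 250520688 /313495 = 799.12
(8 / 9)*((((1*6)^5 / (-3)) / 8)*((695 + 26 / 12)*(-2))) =401568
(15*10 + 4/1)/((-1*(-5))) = 154/5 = 30.80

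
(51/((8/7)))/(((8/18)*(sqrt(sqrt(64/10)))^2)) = 3213*sqrt(10)/256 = 39.69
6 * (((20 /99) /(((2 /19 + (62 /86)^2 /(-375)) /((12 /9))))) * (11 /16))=10.70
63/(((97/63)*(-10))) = -3969/970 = -4.09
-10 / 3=-3.33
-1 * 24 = -24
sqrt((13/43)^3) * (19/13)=19 * sqrt(559)/1849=0.24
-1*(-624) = 624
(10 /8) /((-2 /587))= -366.88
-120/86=-1.40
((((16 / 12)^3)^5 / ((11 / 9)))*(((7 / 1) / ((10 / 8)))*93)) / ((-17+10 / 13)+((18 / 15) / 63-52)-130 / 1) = -84812719194112 / 527215866903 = -160.87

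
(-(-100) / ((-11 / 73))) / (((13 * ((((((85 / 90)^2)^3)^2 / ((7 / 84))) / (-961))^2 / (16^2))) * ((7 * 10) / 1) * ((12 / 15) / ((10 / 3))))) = -6683069682921420769141110822936772608000 / 339788119985926516548147621238121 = -19668344.15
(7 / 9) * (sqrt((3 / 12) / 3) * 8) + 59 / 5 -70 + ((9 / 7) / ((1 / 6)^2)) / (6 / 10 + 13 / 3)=-63219 / 1295 + 28 * sqrt(3) / 27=-47.02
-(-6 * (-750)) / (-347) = 4500 / 347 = 12.97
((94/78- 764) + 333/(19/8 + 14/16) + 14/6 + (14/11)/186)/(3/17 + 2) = -11443159/37851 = -302.32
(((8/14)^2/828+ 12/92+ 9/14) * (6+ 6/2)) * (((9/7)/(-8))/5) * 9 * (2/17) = -254259/1072904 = -0.24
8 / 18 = 4 / 9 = 0.44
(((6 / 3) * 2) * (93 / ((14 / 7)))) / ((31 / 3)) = 18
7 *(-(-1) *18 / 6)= 21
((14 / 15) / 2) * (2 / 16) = 7 / 120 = 0.06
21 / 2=10.50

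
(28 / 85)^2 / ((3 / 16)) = 12544 / 21675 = 0.58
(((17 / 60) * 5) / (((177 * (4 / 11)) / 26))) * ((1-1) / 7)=0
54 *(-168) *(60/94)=-272160/47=-5790.64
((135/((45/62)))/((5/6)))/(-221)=-1116/1105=-1.01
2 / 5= 0.40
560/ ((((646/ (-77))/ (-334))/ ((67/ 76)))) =120617420/ 6137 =19654.13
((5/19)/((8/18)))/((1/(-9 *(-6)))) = 1215/38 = 31.97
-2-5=-7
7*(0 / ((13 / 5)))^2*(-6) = 0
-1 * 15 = -15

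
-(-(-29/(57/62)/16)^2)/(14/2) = 808201/1455552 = 0.56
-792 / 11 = -72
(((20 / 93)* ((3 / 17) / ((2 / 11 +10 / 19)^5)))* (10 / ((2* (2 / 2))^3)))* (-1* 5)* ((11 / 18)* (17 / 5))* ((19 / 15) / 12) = -416723239951205 / 1426412962013184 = -0.29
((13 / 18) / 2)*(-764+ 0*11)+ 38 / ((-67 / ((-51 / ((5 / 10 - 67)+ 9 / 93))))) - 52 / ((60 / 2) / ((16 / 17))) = -58653366557 / 211016835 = -277.96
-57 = -57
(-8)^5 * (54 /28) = -442368 /7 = -63195.43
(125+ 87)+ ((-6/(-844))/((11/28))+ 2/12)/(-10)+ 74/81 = 800489849/3760020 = 212.90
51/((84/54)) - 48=-213/14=-15.21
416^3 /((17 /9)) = 647921664 /17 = 38113039.06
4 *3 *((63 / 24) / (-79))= -63 / 158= -0.40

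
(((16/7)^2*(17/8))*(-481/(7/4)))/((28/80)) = -20933120/2401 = -8718.50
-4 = -4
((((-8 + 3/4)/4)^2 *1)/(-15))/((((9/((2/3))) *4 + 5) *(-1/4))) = 841/56640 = 0.01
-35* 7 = -245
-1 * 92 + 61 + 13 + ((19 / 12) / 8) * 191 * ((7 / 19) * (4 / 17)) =-6007 / 408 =-14.72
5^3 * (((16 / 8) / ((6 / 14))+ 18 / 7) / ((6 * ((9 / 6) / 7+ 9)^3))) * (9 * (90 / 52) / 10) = 931000 / 3100773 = 0.30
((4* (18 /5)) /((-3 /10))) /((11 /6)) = -288 /11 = -26.18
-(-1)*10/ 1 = 10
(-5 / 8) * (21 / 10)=-21 / 16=-1.31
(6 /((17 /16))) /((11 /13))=1248 /187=6.67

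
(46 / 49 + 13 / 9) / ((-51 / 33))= -11561 / 7497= -1.54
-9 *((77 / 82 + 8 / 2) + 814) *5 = -3021885 / 82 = -36852.26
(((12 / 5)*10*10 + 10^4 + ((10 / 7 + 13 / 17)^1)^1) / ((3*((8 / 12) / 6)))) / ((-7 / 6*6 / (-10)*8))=18282315 / 3332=5486.89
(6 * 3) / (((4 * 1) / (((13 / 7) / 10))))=117 / 140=0.84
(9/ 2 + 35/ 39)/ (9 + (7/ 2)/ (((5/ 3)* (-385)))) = 115775/ 192933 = 0.60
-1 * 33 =-33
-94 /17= -5.53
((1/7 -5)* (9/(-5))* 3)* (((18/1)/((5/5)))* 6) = 99144/35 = 2832.69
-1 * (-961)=961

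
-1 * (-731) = 731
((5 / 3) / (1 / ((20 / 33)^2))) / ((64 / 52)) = 1625 / 3267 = 0.50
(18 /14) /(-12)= -3 /28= -0.11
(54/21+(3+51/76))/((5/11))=36531/2660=13.73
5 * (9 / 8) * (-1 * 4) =-45 / 2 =-22.50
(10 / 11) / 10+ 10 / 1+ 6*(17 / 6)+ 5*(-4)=78 / 11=7.09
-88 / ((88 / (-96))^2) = -1152 / 11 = -104.73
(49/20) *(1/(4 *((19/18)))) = 441/760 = 0.58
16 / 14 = 8 / 7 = 1.14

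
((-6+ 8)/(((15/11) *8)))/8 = 11/480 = 0.02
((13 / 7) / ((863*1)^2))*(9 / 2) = 117 / 10426766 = 0.00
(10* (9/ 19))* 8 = 720/ 19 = 37.89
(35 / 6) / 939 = 35 / 5634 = 0.01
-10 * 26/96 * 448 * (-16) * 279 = 5416320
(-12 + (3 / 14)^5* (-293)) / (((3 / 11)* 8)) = -23925319 / 4302592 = -5.56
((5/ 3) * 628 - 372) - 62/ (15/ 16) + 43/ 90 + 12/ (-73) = 4000123/ 6570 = 608.85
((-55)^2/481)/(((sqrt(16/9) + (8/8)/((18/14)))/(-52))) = -108900/703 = -154.91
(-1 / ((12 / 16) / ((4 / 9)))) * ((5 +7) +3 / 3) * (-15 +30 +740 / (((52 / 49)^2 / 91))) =-12440300 / 27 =-460751.85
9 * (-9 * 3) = -243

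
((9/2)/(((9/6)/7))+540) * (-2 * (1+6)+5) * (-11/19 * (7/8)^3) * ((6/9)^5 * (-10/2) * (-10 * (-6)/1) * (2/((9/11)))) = -194026525/1026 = -189109.67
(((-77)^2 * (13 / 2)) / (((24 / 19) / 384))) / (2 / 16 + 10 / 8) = 8520512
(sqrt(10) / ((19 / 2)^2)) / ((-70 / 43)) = -86 * sqrt(10) / 12635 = -0.02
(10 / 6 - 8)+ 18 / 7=-79 / 21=-3.76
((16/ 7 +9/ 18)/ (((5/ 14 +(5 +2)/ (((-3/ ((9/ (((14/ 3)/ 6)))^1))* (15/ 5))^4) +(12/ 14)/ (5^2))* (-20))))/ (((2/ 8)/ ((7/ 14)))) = -735/ 51502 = -0.01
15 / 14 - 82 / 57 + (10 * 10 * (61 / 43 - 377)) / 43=-1289311757 / 1475502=-873.81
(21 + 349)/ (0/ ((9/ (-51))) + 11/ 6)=2220/ 11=201.82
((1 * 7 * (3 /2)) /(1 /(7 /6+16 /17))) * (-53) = -1173.01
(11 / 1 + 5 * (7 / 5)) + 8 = 26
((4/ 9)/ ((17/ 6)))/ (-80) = -1/ 510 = -0.00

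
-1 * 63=-63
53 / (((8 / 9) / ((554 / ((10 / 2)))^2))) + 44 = 36601933 / 50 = 732038.66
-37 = -37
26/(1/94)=2444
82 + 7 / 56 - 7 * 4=433 / 8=54.12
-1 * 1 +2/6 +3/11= -13/33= -0.39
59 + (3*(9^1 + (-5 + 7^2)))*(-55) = -8686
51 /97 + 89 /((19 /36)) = 311757 /1843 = 169.16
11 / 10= 1.10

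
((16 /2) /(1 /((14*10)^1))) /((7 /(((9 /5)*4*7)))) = 8064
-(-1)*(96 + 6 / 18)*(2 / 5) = 578 / 15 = 38.53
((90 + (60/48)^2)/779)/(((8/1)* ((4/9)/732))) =2412855/99712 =24.20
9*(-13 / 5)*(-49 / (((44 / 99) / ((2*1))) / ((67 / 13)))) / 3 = 88641 / 10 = 8864.10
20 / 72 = 5 / 18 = 0.28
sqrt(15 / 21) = sqrt(35) / 7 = 0.85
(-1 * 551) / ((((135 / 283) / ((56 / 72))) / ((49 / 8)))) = -5502.57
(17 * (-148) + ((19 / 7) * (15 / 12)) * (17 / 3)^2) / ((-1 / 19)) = 11524963 / 252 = 45733.98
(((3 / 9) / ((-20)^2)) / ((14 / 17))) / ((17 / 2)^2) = 1 / 71400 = 0.00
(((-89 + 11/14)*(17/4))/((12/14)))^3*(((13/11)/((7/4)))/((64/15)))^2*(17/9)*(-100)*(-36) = -14255440592.15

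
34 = 34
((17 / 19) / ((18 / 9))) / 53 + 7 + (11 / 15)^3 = 50318759 / 6797250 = 7.40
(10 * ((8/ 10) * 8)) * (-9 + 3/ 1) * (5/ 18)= -320/ 3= -106.67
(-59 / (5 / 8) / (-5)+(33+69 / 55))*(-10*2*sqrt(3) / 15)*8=-467584*sqrt(3) / 825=-981.67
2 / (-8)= -1 / 4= -0.25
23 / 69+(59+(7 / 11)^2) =21685 / 363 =59.74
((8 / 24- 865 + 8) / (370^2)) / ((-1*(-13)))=-257 / 533910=-0.00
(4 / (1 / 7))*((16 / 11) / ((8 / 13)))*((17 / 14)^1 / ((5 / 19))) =16796 / 55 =305.38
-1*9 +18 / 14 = -54 / 7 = -7.71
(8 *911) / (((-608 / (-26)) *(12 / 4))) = 11843 / 114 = 103.89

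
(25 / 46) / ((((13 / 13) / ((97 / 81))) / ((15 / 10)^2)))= 2425 / 1656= 1.46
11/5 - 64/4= -69/5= -13.80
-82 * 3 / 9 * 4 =-328 / 3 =-109.33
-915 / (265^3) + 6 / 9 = 7443301 / 11165775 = 0.67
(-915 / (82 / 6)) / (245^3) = -549 / 120590225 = -0.00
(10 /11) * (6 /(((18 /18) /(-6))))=-32.73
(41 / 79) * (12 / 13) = 492 / 1027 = 0.48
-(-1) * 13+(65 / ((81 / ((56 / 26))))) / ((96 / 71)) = 27757 / 1944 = 14.28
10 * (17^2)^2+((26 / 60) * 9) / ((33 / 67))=91873971 / 110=835217.92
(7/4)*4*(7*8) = 392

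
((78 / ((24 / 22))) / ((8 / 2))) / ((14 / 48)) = 429 / 7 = 61.29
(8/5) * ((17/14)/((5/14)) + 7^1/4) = 206/25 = 8.24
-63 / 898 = -0.07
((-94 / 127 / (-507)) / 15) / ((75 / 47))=4418 / 72437625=0.00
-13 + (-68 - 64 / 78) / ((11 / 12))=-1145 / 13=-88.08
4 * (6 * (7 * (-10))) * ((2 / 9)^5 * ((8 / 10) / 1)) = -14336 / 19683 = -0.73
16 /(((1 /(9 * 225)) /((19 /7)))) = 615600 /7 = 87942.86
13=13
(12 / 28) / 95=3 / 665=0.00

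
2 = 2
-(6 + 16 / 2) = -14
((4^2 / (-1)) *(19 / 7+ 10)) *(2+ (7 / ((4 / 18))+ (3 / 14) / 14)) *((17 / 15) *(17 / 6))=-337922498 / 15435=-21893.26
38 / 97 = 0.39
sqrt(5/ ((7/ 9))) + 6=3 * sqrt(35)/ 7 + 6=8.54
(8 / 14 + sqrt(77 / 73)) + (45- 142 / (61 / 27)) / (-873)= 24515 / 41419 + sqrt(5621) / 73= 1.62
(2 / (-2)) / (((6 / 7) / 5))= -35 / 6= -5.83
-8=-8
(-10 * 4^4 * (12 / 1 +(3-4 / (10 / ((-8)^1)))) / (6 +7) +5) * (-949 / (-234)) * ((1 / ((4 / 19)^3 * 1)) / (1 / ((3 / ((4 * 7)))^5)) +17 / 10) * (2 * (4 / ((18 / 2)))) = -816091326174053 / 37174394880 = -21953.05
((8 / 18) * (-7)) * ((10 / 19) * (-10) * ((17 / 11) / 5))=9520 / 1881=5.06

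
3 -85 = -82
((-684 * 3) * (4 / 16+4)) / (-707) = 8721 / 707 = 12.34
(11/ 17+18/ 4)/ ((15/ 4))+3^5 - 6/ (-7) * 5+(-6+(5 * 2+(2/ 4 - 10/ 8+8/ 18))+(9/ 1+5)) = 266.35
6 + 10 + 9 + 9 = 34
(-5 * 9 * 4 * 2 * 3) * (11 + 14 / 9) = -13560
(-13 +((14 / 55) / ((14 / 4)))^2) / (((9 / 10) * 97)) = -26206 / 176055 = -0.15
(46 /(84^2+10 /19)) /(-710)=-437 /47596270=-0.00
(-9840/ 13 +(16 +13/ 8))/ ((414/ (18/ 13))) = -76887/ 31096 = -2.47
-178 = -178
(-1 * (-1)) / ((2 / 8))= 4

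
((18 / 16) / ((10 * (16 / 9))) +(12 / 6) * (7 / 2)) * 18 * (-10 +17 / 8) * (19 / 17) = -97398693 / 87040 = -1119.01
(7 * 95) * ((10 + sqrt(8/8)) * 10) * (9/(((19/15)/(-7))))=-3638250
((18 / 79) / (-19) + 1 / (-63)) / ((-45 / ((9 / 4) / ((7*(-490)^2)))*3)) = 0.00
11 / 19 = 0.58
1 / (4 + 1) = 1 / 5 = 0.20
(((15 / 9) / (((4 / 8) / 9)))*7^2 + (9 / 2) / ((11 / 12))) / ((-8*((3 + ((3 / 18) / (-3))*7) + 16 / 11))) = -36504 / 805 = -45.35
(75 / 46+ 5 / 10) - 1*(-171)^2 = -672494 / 23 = -29238.87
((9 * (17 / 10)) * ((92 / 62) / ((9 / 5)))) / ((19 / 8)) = 3128 / 589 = 5.31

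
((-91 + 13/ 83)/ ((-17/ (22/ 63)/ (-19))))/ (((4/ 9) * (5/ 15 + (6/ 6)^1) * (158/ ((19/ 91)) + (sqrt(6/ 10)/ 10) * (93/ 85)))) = -4900742391187500/ 61984471303900039 + 991994020875 * sqrt(15)/ 433891299127300273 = -0.08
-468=-468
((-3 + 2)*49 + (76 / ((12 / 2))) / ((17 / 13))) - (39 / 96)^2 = -2061739 / 52224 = -39.48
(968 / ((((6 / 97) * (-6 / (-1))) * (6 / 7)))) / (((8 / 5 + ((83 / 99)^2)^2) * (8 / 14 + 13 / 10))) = 102305787610950 / 131755662103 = 776.48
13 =13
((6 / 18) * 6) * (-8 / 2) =-8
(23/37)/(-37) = -23/1369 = -0.02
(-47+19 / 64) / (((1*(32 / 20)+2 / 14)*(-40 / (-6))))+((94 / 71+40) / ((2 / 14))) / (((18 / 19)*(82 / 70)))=191248421 / 745216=256.63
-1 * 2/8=-1/4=-0.25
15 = 15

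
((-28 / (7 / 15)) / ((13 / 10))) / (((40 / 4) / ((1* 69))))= -4140 / 13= -318.46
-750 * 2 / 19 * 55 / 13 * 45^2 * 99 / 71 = -16539187500 / 17537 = -943102.44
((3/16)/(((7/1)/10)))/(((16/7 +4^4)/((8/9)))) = 5/5424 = 0.00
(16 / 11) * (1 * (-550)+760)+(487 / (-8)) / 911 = 24482323 / 80168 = 305.39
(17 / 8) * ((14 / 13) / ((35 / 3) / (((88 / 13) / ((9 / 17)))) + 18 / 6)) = 44506 / 76089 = 0.58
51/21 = 2.43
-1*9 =-9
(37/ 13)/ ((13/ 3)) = 111/ 169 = 0.66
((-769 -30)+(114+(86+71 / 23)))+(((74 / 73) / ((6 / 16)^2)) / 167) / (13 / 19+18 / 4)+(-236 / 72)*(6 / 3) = -299505165533 / 497136789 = -602.46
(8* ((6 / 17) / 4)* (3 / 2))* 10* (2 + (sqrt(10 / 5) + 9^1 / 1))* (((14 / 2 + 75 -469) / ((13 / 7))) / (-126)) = 3870* sqrt(2) / 221 + 42570 / 221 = 217.39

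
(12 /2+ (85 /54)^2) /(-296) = -24721 /863136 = -0.03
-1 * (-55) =55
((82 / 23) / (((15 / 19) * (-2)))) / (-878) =779 / 302910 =0.00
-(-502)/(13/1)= 502/13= 38.62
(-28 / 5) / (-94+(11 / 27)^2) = 20412 / 342025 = 0.06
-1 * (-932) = 932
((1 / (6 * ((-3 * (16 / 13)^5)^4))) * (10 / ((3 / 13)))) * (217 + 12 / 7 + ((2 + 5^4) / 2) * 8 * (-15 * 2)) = -105.16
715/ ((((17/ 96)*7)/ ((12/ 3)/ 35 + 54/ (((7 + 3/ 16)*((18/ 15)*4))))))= 18560256/ 19159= 968.75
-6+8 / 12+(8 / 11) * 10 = 64 / 33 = 1.94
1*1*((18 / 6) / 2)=1.50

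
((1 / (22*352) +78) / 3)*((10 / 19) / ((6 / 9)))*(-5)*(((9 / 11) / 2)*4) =-135907425 / 809248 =-167.94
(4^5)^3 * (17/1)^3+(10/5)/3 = 15825880743938/3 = 5275293581312.67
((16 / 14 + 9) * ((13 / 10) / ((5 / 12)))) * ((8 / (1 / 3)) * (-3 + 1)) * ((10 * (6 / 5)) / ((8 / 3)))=-1196208 / 175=-6835.47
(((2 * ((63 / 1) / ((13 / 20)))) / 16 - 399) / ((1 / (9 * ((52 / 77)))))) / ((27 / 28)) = -26824 / 11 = -2438.55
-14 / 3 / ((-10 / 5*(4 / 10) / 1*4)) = 35 / 24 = 1.46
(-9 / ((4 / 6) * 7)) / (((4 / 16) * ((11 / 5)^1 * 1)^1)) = -270 / 77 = -3.51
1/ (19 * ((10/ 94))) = 47/ 95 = 0.49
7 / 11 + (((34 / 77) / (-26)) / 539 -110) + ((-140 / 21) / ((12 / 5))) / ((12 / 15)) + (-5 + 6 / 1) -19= -2541278351 / 19423404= -130.84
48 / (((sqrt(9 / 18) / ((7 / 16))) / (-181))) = -3801 * sqrt(2) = -5375.43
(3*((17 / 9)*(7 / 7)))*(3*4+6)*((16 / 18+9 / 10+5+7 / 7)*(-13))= -154921 / 15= -10328.07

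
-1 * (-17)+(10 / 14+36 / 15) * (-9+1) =-277 / 35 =-7.91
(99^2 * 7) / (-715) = -6237 / 65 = -95.95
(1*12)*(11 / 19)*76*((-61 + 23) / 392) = -2508 / 49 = -51.18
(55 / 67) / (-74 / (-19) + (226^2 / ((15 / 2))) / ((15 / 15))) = 15675 / 130113866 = 0.00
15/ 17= 0.88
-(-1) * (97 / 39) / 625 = 97 / 24375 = 0.00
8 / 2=4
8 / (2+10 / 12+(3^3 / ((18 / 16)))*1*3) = 48 / 449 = 0.11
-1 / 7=-0.14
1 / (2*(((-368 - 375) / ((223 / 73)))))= -223 / 108478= -0.00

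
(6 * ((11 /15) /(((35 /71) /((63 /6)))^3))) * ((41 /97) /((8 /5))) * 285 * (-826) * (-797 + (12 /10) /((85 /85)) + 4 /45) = 408193125482209221 /194000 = 2104088275681.49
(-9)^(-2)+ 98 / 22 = 4.47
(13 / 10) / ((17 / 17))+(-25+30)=63 / 10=6.30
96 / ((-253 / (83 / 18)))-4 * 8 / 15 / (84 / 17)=-2.18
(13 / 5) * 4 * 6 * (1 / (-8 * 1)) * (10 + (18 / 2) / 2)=-113.10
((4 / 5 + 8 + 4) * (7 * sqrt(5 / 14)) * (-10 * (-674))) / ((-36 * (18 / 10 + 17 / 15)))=-13480 * sqrt(70) / 33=-3417.63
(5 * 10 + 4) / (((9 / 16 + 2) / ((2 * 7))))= 12096 / 41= 295.02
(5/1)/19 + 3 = 3.26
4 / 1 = 4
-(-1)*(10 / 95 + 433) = 8229 / 19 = 433.11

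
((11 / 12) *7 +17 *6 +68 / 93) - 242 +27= -39377 / 372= -105.85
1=1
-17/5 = -3.40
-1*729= -729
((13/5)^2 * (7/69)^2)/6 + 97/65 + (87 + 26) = 1063048513/9283950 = 114.50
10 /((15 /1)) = 2 /3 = 0.67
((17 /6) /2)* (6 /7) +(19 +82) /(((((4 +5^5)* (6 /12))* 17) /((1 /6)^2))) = 581374 /478737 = 1.21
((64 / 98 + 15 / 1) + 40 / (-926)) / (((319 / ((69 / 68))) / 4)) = 0.20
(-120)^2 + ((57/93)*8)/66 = 14731276/1023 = 14400.07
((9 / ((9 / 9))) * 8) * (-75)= -5400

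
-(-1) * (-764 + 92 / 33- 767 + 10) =-50101 / 33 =-1518.21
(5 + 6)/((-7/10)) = -110/7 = -15.71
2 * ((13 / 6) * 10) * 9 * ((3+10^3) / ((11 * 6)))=65195 / 11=5926.82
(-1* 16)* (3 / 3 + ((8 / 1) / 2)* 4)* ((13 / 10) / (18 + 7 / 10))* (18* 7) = -2382.55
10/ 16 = 5/ 8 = 0.62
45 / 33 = 15 / 11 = 1.36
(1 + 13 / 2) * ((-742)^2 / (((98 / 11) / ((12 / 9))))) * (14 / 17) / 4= 127231.18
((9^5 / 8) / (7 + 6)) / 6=19683 / 208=94.63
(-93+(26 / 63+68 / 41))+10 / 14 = -233024 / 2583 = -90.21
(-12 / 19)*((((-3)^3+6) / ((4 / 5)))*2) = 630 / 19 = 33.16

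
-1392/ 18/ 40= -29/ 15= -1.93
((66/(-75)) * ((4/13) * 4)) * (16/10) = -2816/1625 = -1.73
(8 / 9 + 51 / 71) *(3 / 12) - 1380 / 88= -429613 / 28116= -15.28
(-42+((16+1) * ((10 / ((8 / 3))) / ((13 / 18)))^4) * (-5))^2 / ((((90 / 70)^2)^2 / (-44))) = -2342289715715344229427131 / 38058732518976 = -61544080968.74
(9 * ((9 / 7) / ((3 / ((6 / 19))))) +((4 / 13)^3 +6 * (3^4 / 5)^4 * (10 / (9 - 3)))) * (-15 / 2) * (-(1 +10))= 415084484085018 / 7305025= 56821774.61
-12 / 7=-1.71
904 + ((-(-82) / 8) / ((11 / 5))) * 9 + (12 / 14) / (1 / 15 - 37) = 80701139 / 85316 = 945.91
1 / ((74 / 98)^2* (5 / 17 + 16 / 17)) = 5831 / 4107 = 1.42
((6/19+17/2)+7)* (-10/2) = -3005/38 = -79.08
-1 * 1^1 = -1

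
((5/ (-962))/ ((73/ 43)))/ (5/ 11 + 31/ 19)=-44935/ 30618536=-0.00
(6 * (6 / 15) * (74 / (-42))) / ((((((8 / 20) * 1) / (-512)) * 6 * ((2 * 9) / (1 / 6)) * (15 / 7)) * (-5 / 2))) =-9472 / 6075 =-1.56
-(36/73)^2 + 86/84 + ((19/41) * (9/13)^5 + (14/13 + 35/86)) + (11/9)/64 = 33155208617709307/14064856887961152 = 2.36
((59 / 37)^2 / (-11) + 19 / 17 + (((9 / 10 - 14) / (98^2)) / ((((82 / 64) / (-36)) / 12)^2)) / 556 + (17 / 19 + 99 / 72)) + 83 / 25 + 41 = 25758510696408272417 / 545762039529152600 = 47.20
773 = 773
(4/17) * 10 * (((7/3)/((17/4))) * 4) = 4480/867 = 5.17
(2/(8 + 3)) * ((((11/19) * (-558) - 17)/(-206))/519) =6461/11172513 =0.00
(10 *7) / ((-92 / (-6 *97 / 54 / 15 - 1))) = 812 / 621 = 1.31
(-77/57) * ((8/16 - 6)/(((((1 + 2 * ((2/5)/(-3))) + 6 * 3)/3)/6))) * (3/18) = 12705/10678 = 1.19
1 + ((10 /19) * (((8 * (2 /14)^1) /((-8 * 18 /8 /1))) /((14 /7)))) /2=1187 /1197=0.99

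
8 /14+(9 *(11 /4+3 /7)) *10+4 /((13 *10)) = 286.67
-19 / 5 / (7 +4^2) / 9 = -19 / 1035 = -0.02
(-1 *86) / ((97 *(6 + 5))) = -86 / 1067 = -0.08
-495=-495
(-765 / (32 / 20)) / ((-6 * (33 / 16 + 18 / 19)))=1615 / 61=26.48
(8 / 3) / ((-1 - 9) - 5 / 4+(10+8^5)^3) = 32 / 422599130099289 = 0.00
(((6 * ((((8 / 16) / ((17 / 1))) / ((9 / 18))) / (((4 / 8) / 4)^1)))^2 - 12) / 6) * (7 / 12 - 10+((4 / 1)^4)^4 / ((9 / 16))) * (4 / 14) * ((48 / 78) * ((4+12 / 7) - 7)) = 213305255525480 / 184093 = 1158682054.86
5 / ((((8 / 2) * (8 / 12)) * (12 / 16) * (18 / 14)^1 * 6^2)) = 35 / 648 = 0.05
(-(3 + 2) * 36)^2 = 32400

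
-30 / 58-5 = -160 / 29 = -5.52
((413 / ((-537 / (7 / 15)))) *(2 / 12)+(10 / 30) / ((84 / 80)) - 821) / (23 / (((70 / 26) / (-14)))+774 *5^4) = -0.00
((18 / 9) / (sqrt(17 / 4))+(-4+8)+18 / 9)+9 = 15.97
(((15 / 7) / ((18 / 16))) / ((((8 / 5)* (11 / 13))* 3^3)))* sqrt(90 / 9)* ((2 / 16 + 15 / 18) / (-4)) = -7475* sqrt(10) / 598752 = -0.04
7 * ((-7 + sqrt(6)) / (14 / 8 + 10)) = -2.71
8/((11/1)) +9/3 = 41/11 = 3.73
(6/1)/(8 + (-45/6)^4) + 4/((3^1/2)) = 406312/152259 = 2.67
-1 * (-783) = 783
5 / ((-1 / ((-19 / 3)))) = 95 / 3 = 31.67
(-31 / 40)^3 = -29791 / 64000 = -0.47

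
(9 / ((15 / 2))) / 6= 1 / 5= 0.20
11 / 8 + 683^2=3731923 / 8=466490.38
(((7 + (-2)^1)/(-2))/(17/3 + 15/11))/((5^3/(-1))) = 33/11600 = 0.00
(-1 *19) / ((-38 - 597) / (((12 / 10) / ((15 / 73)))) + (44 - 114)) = 0.11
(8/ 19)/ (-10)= -4/ 95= -0.04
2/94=0.02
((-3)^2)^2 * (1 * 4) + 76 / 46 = 7490 / 23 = 325.65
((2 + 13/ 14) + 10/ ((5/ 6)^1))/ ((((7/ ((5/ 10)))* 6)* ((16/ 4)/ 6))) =209/ 784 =0.27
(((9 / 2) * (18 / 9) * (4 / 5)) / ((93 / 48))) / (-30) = -0.12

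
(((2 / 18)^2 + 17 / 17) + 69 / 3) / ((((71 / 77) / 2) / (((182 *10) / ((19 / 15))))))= 74835.21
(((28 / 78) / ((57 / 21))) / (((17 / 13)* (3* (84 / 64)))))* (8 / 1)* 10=17920 / 8721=2.05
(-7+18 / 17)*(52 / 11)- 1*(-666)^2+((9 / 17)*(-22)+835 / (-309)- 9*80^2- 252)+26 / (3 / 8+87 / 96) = -1187939654183 / 2369103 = -501430.14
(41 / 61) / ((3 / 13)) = 533 / 183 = 2.91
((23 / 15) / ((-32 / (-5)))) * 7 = 161 / 96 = 1.68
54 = 54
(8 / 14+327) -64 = 1845 / 7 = 263.57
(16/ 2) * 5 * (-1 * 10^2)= -4000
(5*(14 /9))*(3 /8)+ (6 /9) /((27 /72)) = 169 /36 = 4.69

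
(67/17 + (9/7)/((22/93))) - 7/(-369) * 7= 9186125/966042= 9.51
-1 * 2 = -2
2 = 2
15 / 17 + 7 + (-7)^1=15 / 17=0.88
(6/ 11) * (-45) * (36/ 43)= -20.55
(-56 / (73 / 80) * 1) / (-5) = 896 / 73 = 12.27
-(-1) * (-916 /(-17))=53.88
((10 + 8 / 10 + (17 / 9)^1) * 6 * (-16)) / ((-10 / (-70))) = -127904 / 15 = -8526.93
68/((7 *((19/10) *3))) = 680/399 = 1.70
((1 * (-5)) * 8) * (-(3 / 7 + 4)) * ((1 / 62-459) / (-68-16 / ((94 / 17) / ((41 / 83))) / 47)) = 26087527895 / 21828051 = 1195.14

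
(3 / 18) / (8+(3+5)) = 1 / 96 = 0.01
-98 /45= -2.18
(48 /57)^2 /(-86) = -128 /15523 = -0.01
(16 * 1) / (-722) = -8 / 361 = -0.02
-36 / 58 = -18 / 29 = -0.62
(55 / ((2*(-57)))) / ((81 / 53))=-2915 / 9234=-0.32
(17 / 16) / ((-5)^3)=-17 / 2000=-0.01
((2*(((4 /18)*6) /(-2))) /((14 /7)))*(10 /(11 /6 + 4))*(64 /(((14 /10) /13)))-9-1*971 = -81300 /49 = -1659.18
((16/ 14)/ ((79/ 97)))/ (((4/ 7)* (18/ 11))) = 1067/ 711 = 1.50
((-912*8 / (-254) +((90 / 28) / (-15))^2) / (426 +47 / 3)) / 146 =2148453 / 4815357400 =0.00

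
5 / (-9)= -5 / 9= -0.56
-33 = -33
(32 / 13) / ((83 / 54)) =1728 / 1079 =1.60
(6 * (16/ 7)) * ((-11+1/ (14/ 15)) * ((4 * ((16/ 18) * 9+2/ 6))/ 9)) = -222400/ 441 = -504.31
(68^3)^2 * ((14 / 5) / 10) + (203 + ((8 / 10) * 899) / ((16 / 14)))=27682895967.02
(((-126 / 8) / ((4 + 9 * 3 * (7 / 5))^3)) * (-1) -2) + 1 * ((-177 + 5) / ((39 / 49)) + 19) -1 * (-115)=-84.10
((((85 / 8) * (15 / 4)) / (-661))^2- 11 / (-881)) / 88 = 6353653769 / 34686577958912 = 0.00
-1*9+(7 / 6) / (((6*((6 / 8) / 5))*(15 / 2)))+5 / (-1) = -1120 / 81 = -13.83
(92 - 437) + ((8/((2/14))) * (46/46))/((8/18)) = -219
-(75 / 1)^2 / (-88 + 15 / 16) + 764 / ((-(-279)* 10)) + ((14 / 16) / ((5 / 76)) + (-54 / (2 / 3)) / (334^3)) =5660760537051121 / 72404360902440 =78.18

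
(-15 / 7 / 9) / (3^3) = -5 / 567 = -0.01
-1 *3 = -3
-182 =-182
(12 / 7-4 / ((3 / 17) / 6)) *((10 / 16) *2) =-1175 / 7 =-167.86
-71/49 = -1.45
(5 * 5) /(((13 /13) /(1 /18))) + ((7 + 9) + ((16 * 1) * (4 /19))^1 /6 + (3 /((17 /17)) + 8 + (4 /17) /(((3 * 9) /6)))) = 56207 /1938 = 29.00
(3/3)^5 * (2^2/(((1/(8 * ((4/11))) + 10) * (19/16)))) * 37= 75776/6289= 12.05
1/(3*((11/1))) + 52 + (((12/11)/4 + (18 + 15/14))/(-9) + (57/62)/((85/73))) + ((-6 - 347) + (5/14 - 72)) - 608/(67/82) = -8290527293/7414890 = -1118.09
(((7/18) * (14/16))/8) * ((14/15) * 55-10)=1519/864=1.76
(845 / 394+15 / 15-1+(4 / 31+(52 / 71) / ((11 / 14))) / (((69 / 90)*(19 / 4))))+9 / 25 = 291392230897 / 104215038950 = 2.80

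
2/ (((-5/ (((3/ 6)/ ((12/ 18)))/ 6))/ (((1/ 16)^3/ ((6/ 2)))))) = -1/ 245760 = -0.00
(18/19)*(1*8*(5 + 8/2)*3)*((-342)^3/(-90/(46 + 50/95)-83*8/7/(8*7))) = 177283910539008/78581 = 2256065849.75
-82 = -82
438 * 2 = 876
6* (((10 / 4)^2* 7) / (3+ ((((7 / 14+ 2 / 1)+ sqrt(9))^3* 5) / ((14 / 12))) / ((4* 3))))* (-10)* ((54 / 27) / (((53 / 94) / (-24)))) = 1326528000 / 370523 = 3580.15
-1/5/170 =-0.00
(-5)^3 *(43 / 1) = -5375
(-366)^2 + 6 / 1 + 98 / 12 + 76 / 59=47425895 / 354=133971.45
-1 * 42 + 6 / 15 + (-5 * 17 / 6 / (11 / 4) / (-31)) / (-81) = -17236354 / 414315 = -41.60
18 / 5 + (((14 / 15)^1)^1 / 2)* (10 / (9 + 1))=4.07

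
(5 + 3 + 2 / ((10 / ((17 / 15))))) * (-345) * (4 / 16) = -14191 / 20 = -709.55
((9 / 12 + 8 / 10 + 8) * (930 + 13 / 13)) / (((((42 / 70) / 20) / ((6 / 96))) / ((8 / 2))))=889105 / 12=74092.08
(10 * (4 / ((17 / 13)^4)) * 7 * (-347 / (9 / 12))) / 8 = -1387493380 / 250563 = -5537.50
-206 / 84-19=-901 / 42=-21.45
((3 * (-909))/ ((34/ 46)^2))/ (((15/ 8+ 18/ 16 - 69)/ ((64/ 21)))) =5129184/ 22253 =230.49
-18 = -18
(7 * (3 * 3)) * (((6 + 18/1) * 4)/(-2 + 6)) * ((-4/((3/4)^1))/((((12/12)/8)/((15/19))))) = -967680/19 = -50930.53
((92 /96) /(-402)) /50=-23 /482400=-0.00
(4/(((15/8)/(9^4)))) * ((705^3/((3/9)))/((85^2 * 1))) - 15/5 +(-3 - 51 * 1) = 588541838919/289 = 2036476951.28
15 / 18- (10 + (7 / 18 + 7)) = -149 / 9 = -16.56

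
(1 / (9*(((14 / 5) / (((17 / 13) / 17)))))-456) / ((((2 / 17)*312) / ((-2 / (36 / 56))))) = 12697691 / 328536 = 38.65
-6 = -6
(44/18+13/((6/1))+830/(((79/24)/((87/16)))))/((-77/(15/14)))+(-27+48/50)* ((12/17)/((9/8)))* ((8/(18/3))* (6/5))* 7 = -4479255667/22159500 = -202.14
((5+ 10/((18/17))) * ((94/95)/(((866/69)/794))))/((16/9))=16737123/32908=508.60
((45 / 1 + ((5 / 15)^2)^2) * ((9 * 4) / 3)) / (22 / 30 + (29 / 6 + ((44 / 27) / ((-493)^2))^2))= 232609847685889680 / 2397233962388341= 97.03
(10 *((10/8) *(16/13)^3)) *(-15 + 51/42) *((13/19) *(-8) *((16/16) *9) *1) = 355737600/22477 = 15826.74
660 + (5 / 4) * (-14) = 1285 / 2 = 642.50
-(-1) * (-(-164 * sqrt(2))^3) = 8821888 * sqrt(2) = 12476033.66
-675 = -675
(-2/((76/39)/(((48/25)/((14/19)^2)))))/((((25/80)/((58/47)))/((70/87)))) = -94848/8225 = -11.53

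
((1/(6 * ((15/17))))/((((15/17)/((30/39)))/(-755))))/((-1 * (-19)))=-43639/6669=-6.54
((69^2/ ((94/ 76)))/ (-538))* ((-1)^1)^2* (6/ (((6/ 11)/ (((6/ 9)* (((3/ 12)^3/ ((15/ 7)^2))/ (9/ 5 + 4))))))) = -5417489/ 175990560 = -0.03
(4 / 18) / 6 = 1 / 27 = 0.04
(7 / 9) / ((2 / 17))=119 / 18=6.61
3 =3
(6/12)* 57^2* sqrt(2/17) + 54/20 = 27/10 + 3249* sqrt(34)/34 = 559.90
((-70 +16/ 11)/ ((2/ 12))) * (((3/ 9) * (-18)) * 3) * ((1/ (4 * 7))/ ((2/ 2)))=20358/ 77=264.39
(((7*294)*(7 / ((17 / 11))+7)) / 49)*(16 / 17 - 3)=-288120 / 289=-996.96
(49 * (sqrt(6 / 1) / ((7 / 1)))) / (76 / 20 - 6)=-35 * sqrt(6) / 11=-7.79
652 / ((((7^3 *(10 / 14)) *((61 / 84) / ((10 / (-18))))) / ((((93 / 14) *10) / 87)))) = -404240 / 260043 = -1.55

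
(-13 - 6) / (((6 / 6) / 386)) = -7334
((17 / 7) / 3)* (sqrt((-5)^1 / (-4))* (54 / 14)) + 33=153* sqrt(5) / 98 + 33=36.49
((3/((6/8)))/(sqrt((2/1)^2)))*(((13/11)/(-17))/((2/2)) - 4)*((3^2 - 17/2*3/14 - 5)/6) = -46421/15708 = -2.96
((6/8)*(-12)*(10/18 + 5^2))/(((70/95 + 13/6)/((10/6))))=-43700/331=-132.02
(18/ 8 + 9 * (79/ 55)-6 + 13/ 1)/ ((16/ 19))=92701/ 3520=26.34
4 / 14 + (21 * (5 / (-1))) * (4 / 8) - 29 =-1137 / 14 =-81.21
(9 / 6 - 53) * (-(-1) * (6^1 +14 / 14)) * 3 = -2163 / 2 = -1081.50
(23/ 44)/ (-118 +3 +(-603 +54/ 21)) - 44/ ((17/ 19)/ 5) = -921074097/ 3745984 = -245.88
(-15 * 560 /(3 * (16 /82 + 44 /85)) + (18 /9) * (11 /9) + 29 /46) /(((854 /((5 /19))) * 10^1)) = -79921 /660744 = -0.12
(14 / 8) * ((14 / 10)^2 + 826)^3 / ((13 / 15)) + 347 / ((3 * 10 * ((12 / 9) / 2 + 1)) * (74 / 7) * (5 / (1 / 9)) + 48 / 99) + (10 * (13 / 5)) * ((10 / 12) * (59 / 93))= 17843853315346553819537 / 15569498221875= 1146077610.28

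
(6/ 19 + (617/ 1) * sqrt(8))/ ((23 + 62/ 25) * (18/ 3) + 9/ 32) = 1600/ 776017 + 987200 * sqrt(2)/ 122529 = 11.40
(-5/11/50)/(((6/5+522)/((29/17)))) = -0.00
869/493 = 1.76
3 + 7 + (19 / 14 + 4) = 215 / 14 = 15.36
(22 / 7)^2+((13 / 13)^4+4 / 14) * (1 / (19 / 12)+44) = 62620 / 931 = 67.26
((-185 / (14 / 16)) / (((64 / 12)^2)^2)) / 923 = -0.00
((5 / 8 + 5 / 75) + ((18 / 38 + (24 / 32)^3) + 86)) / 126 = 0.70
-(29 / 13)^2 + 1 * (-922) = -926.98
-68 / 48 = -17 / 12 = -1.42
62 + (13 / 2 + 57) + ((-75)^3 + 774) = -841951 / 2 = -420975.50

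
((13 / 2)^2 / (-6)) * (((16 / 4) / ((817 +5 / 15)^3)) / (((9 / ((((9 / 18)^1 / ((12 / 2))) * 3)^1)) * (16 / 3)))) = -0.00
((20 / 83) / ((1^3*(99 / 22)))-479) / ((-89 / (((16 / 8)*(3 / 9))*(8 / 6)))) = 2862184 / 598347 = 4.78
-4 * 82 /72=-41 /9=-4.56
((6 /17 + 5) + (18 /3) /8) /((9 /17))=415 /36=11.53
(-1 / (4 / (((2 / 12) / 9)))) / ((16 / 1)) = -1 / 3456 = -0.00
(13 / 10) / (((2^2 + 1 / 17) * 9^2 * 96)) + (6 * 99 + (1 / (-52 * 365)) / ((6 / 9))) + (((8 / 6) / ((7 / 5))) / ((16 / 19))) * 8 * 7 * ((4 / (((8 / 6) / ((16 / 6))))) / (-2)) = 1734607212761 / 5091802560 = 340.67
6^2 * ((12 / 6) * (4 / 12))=24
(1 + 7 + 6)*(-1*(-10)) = 140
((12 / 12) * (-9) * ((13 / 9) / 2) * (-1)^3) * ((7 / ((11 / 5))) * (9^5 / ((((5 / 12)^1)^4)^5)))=10300276067628408611266363392 / 209808349609375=49093737626770.57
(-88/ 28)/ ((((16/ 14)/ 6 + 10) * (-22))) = 3/ 214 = 0.01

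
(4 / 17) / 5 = 4 / 85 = 0.05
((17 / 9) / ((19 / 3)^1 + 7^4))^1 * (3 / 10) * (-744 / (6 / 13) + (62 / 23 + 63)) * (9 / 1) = -1088289 / 332212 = -3.28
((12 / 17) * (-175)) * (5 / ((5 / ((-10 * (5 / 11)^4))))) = 13125000 / 248897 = 52.73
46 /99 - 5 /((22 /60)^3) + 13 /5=-5891443 /59895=-98.36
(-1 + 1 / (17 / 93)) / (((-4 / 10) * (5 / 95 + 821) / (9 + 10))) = -6859 / 26520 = -0.26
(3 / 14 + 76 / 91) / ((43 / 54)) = 1.32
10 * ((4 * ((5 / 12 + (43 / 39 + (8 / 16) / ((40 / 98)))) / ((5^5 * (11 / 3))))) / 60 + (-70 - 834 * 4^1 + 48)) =-300121248573 / 8937500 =-33580.00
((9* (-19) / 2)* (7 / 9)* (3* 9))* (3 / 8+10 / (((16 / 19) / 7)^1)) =-599697 / 4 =-149924.25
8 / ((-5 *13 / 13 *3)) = -8 / 15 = -0.53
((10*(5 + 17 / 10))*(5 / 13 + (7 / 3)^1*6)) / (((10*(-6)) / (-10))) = 12529 / 78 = 160.63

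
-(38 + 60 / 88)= -851 / 22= -38.68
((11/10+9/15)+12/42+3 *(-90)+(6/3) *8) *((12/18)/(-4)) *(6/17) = 17641/1190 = 14.82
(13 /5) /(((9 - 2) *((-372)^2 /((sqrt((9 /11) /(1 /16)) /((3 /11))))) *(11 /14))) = 13 *sqrt(11) /951390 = 0.00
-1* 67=-67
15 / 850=3 / 170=0.02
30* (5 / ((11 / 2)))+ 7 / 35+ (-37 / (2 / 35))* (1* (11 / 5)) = -153673 / 110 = -1397.03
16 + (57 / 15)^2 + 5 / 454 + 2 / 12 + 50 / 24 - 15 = 401813 / 22700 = 17.70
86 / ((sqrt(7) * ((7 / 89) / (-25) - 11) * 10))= -19135 * sqrt(7) / 171374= -0.30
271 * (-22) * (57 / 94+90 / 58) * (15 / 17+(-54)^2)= -37530459.49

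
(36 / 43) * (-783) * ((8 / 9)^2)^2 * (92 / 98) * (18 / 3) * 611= -26708344832 / 18963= -1408445.12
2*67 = 134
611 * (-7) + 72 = -4205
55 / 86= 0.64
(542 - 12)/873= 530/873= 0.61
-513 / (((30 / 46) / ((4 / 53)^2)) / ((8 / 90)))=-27968 / 70225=-0.40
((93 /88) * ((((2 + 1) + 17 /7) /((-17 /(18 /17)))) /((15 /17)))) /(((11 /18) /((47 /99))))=-249147 /791945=-0.31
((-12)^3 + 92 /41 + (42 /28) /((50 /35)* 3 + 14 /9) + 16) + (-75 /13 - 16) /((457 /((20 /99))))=-30340853334469 /17748285984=-1709.51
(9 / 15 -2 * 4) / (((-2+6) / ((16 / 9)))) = -148 / 45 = -3.29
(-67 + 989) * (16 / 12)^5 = 944128 / 243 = 3885.30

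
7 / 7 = 1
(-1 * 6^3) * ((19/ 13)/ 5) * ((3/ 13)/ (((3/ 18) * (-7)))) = 73872/ 5915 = 12.49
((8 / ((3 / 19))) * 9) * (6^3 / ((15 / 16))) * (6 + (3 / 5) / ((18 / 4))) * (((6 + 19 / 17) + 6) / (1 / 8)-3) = 27917881344 / 425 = 65689132.57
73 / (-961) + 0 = -73 / 961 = -0.08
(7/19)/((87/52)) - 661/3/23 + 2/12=-699005/76038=-9.19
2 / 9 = 0.22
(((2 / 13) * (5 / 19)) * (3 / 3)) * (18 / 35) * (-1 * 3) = -108 / 1729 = -0.06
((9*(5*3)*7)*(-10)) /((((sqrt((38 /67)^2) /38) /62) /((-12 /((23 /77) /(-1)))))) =-36271897200 /23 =-1577039008.70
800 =800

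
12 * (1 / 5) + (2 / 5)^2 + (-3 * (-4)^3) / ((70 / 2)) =1408 / 175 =8.05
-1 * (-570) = 570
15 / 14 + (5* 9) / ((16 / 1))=435 / 112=3.88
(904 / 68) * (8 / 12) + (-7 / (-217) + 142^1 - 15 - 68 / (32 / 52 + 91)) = 84829582 / 627657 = 135.15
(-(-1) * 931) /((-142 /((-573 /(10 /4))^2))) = -611348598 /1775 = -344421.75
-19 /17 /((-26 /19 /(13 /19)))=19 /34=0.56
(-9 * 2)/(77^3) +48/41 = 1.17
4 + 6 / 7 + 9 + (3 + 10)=188 / 7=26.86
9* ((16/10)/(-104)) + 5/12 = 217/780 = 0.28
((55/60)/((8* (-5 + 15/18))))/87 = -11/34800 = -0.00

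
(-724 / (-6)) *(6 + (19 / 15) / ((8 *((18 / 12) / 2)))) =101179 / 135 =749.47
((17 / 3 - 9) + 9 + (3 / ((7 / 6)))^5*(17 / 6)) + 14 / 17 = 278605693 / 857157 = 325.03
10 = 10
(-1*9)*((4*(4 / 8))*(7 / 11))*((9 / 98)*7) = -81 / 11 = -7.36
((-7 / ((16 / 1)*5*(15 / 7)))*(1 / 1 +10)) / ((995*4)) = -539 / 4776000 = -0.00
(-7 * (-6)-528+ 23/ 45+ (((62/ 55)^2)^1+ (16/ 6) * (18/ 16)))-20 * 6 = -16368164/ 27225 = -601.22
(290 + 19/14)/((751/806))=1643837/5257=312.69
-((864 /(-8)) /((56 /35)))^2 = -18225 /4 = -4556.25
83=83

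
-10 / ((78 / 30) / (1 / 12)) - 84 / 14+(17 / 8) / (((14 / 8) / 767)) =252535 / 273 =925.04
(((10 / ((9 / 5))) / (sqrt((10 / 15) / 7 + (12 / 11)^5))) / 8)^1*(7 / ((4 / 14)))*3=148225*sqrt(1281489594) / 133141776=39.85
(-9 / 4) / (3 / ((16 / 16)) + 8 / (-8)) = -9 / 8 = -1.12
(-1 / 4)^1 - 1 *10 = -10.25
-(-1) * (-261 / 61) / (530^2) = -261 / 17134900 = -0.00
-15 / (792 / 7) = -35 / 264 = -0.13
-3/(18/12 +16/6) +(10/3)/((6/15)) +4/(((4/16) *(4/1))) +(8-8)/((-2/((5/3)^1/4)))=871/75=11.61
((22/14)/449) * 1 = 11/3143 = 0.00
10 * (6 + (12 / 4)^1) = 90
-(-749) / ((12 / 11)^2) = 90629 / 144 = 629.37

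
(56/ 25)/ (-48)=-7/ 150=-0.05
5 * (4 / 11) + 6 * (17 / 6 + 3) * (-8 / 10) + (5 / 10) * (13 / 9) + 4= -4249 / 198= -21.46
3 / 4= 0.75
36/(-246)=-6/41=-0.15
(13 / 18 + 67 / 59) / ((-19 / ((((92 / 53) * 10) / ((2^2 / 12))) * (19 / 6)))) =-453790 / 28143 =-16.12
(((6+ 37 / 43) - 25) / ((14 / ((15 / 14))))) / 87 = -975 / 61103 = -0.02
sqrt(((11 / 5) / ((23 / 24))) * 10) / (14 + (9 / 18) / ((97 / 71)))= 776 * sqrt(759) / 64101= 0.33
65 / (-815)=-0.08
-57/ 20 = -2.85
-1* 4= -4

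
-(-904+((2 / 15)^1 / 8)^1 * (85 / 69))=748495 / 828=903.98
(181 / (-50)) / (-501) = 181 / 25050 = 0.01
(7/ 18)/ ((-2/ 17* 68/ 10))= -35/ 72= -0.49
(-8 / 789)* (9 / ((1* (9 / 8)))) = -0.08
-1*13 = -13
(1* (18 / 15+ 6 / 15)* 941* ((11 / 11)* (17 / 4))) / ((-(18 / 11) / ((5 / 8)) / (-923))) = 162417541 / 72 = 2255799.18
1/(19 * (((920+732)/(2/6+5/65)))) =4/306033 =0.00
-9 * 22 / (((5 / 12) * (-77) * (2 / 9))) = 27.77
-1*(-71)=71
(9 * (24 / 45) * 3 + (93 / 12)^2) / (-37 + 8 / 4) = -851 / 400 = -2.13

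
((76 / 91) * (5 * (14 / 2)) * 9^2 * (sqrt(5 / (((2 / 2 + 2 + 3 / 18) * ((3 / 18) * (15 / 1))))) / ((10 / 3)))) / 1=972 * sqrt(57) / 13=564.50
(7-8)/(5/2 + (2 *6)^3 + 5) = -2/3471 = -0.00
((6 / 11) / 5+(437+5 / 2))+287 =79927 / 110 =726.61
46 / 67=0.69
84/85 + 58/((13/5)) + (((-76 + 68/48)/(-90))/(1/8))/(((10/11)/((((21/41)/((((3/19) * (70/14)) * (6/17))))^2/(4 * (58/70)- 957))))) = 14023861817024557/602656129319400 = 23.27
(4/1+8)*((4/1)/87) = 16/29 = 0.55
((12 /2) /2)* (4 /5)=12 /5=2.40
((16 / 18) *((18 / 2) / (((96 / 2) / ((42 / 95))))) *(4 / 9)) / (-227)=-28 / 194085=-0.00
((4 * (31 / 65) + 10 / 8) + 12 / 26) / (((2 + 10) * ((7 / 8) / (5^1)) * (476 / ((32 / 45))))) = 3764 / 1461915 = 0.00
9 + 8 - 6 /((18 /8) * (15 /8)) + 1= 746 /45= 16.58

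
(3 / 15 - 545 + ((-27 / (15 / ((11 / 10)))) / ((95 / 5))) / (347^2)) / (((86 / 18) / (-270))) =15143488359777 / 491870765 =30787.53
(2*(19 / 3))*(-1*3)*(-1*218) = 8284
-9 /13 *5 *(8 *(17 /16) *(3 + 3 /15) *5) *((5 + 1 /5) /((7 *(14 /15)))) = -18360 /49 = -374.69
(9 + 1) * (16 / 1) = 160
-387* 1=-387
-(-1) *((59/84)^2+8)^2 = 3591485041/49787136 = 72.14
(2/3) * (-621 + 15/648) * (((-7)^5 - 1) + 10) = 1126566269/162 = 6954112.77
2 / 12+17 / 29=131 / 174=0.75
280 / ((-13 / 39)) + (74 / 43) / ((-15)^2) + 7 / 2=-836.49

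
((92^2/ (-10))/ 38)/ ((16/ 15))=-1587/ 76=-20.88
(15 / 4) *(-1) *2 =-15 / 2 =-7.50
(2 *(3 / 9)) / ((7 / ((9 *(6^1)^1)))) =36 / 7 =5.14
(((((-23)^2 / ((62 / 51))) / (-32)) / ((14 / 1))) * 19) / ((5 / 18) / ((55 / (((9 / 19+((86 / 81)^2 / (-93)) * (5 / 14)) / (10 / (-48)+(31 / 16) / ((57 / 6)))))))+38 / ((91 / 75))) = -4328406432207 / 7218744491008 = -0.60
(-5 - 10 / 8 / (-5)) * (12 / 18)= -3.17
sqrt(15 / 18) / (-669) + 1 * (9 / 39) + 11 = 146 / 13-sqrt(30) / 4014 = 11.23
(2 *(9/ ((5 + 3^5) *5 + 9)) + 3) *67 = 252255/ 1249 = 201.97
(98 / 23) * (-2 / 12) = -49 / 69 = -0.71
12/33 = 4/11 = 0.36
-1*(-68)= 68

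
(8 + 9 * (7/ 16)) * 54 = 5157/ 8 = 644.62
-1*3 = -3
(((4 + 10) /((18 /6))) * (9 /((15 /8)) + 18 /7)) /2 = 86 /5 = 17.20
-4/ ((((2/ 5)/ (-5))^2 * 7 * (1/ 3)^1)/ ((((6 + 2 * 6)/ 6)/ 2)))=-5625/ 14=-401.79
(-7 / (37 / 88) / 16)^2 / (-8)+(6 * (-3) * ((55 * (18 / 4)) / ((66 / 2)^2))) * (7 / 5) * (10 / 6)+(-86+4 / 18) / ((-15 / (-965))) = -71925341041 / 13010976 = -5528.05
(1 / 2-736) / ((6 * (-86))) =1471 / 1032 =1.43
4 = 4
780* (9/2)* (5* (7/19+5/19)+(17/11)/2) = 2883465/209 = 13796.48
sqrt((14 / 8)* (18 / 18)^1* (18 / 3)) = sqrt(42) / 2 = 3.24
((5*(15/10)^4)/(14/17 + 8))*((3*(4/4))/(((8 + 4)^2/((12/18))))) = 0.04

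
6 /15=2 /5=0.40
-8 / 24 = -1 / 3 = -0.33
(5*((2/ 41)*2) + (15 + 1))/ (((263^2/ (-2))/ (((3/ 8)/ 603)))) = -0.00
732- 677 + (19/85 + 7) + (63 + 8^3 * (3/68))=12564/85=147.81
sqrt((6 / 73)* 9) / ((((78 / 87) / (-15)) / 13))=-1305* sqrt(438) / 146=-187.07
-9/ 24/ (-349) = 3/ 2792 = 0.00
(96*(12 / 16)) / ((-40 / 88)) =-792 / 5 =-158.40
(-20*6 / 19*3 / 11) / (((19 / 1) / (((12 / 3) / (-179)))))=1440 / 710809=0.00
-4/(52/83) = -83/13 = -6.38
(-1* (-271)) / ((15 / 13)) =3523 / 15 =234.87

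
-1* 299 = -299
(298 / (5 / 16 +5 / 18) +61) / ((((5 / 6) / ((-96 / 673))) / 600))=-664892928 / 11441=-58114.93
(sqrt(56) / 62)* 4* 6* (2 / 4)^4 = 3* sqrt(14) / 62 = 0.18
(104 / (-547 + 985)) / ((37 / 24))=416 / 2701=0.15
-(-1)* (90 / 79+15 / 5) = 327 / 79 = 4.14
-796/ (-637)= 796/ 637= 1.25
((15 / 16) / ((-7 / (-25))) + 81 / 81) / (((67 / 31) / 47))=709559 / 7504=94.56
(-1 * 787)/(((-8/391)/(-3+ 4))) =307717/8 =38464.62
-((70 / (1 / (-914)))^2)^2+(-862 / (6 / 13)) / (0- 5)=-251343814625282394397 / 15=-16756254308352159626.47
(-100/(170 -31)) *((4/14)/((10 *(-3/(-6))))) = -40/973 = -0.04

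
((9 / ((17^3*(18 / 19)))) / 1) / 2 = 19 / 19652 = 0.00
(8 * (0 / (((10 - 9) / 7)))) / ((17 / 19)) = 0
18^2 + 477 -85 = 716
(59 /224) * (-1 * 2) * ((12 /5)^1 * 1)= -177 /140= -1.26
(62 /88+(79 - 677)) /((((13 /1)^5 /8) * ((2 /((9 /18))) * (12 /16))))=-0.00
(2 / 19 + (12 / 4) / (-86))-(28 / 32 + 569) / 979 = -3274363 / 6398744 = -0.51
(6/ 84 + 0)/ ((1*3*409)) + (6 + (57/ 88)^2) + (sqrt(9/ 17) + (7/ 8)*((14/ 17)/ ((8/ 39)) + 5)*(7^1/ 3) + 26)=3*sqrt(17)/ 17 + 19156222289/ 376908224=51.55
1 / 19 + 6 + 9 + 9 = 457 / 19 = 24.05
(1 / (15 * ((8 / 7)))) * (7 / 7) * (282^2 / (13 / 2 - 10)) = -6627 / 5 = -1325.40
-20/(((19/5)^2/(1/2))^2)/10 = -625/260642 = -0.00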